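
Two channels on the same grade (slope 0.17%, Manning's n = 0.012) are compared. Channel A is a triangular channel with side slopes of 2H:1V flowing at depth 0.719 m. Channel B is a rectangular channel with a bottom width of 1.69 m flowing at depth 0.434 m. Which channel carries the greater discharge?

Channel A: For a triangular section with side slope z = 2: A = zy² = 2×0.719² = 1.034 m²; P = 2y√(1+z²) = 2×0.719×2.236 = 3.215 m. Hydraulic radius R = A/P = 1.034/3.215 = 0.3215 m. Q_A = (1/0.012)·1.034·0.3215^(2/3)·√0.0017 = 1.667 m³/s.
Channel B: Flow area A = b·y = 1.69 × 0.434 = 0.7335 m². Wetted perimeter P = b + 2y = 1.69 + 2×0.434 = 2.558 m. Hydraulic radius R = A/P = 0.7335/2.558 = 0.2867 m. Q_B = (1/0.012)·0.7335·0.2867^(2/3)·√0.0017 = 1.096 m³/s.
Q_A = 1.667 m³/s vs Q_B = 1.096 m³/s, so channel A carries more.

channel A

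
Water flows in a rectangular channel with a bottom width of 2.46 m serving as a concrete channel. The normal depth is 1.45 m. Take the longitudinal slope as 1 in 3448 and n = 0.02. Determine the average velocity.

Flow area A = b·y = 2.46 × 1.45 = 3.567 m². Wetted perimeter P = b + 2y = 2.46 + 2×1.45 = 5.36 m.
Hydraulic radius R = A/P = 3.567/5.36 = 0.6655 m.
From Manning's equation, V = (1/n) R^(2/3) S^(1/2) = (1/0.02) × 0.6655^(2/3) × 0.00029^(1/2) = 0.649 m/s.

V = 0.649 m/s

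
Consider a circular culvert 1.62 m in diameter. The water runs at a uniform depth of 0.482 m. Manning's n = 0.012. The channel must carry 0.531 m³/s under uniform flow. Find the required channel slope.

S = 0.000859

For a circular section of diameter D = 1.62 m at depth y = 0.482 m, the central angle is θ = 2 arccos(1 − 2y/D) = 2.308 rad. Then A = (D²/8)(θ − sin θ) = 0.5141 m² and P = Dθ/2 = 1.869 m.
Hydraulic radius R = A/P = 0.5141/1.869 = 0.275 m.
From Manning's equation, S = [nQ / (1 A R^(2/3))]² = [0.012 × 0.531 / (1 × 0.5141 × 0.275^(2/3))]² = 0.000859.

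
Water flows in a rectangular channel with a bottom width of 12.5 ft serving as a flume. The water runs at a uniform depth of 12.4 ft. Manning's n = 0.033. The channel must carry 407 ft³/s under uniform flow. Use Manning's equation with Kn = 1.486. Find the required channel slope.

Flow area A = b·y = 12.5 × 12.4 = 155 ft². Wetted perimeter P = b + 2y = 12.5 + 2×12.4 = 37.3 ft.
Hydraulic radius R = A/P = 155/37.3 = 4.155 ft.
From Manning's equation, S = [nQ / (1.486 A R^(2/3))]² = [0.033 × 407 / (1.486 × 155 × 4.155^(2/3))]² = 0.000509.

S = 0.000509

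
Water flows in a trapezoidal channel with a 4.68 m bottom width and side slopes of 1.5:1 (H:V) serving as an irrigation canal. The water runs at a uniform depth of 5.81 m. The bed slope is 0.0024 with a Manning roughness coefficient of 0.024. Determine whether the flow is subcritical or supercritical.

subcritical

With bottom width b = 4.68 m and side slope z = 1.5: A = (b + zy)y = (4.68 + 1.5×5.81)×5.81 = 77.82 m²; P = b + 2y√(1+z²) = 4.68 + 2×5.81×1.803 = 25.63 m.
Hydraulic radius R = A/P = 77.82/25.63 = 3.037 m.
V = (1/n) R^(2/3) √S = (1/0.024) × 3.037^(2/3) × √0.0024 = 4.28 m/s. Hydraulic depth D_h = A/T = 77.82/22.11 = 3.52 m.
Froude number Fr = V/√(g·D_h) = 4.28/√(9.81×3.52) = 0.728, which is less than 1, so the flow is subcritical.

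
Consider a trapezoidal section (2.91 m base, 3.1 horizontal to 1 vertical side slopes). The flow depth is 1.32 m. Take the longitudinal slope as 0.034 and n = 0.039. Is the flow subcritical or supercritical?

With bottom width b = 2.91 m and side slope z = 3.1: A = (b + zy)y = (2.91 + 3.1×1.32)×1.32 = 9.243 m²; P = b + 2y√(1+z²) = 2.91 + 2×1.32×3.257 = 11.51 m.
Hydraulic radius R = A/P = 9.243/11.51 = 0.8031 m.
V = (1/n) R^(2/3) √S = (1/0.039) × 0.8031^(2/3) × √0.034 = 4.085 m/s. Hydraulic depth D_h = A/T = 9.243/11.09 = 0.8331 m.
Froude number Fr = V/√(g·D_h) = 4.085/√(9.81×0.8331) = 1.43, which is greater than 1, so the flow is supercritical.

supercritical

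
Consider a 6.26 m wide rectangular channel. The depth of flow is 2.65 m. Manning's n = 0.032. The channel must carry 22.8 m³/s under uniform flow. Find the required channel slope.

Flow area A = b·y = 6.26 × 2.65 = 16.59 m². Wetted perimeter P = b + 2y = 6.26 + 2×2.65 = 11.56 m.
Hydraulic radius R = A/P = 16.59/11.56 = 1.435 m.
From Manning's equation, S = [nQ / (1 A R^(2/3))]² = [0.032 × 22.8 / (1 × 16.59 × 1.435^(2/3))]² = 0.0012.

S = 0.0012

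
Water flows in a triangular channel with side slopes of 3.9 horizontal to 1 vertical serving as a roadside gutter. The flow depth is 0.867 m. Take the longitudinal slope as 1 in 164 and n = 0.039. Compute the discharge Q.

Q = 3.29 m³/s

For a triangular section with side slope z = 3.9: A = zy² = 3.9×0.867² = 2.932 m²; P = 2y√(1+z²) = 2×0.867×4.026 = 6.981 m.
Hydraulic radius R = A/P = 2.932/6.981 = 0.4199 m.
Manning's equation: Q = (1/n) A R^(2/3) S^(1/2) = (1/0.039) × 2.932 × 0.4199^(2/3) × 0.006098^(1/2) = 3.29 m³/s.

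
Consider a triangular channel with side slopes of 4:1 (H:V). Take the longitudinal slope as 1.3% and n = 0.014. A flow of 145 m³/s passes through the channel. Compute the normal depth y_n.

y_n = 2.1 m

Manning's equation rearranged: A R^(2/3) = nQ / (1·√S) = 0.014 × 145 / (√0.013) = 17.8.
Trying y = 2.35 m: A R^(2/3) = 24.11 — too large.
Trying y = 1.77 m: A R^(2/3) = 11.32 — too small.
Trying y = 2.1 m: A R^(2/3) = 17.86 — matches.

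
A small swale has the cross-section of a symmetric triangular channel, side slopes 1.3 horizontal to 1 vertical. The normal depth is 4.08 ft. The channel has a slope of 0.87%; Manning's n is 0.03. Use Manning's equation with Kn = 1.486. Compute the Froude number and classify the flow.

For a triangular section with side slope z = 1.3: A = zy² = 1.3×4.08² = 21.64 ft²; P = 2y√(1+z²) = 2×4.08×1.64 = 13.38 ft.
Hydraulic radius R = A/P = 21.64/13.38 = 1.617 ft.
V = (1.486/n) R^(2/3) √S = (1.486/0.03) × 1.617^(2/3) × √0.0087 = 6.365 ft/s. Hydraulic depth D_h = A/T = 21.64/10.61 = 2.04 ft.
Froude number Fr = V/√(g·D_h) = 6.365/√(32.2×2.04) = 0.785, which is less than 1, so the flow is subcritical.

subcritical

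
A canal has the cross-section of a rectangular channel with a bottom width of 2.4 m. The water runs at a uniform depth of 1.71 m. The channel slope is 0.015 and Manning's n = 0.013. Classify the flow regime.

Flow area A = b·y = 2.4 × 1.71 = 4.104 m². Wetted perimeter P = b + 2y = 2.4 + 2×1.71 = 5.82 m.
Hydraulic radius R = A/P = 4.104/5.82 = 0.7052 m.
V = (1/n) R^(2/3) √S = (1/0.013) × 0.7052^(2/3) × √0.015 = 7.464 m/s. Hydraulic depth D_h = A/T = 4.104/2.4 = 1.71 m.
Froude number Fr = V/√(g·D_h) = 7.464/√(9.81×1.71) = 1.82, which is greater than 1, so the flow is supercritical.

supercritical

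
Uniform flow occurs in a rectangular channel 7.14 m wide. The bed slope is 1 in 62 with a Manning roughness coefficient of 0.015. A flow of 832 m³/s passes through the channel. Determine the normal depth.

y_n = 7.61 m

Manning's equation rearranged: A R^(2/3) = nQ / (1·√S) = 0.015 × 832 / (√0.01613) = 98.27.
At y = 9.3 m: A R^(2/3) = 124.9 — high.
At y = 6.8 m: A R^(2/3) = 85.6 — low.
At y = 7.61 m: A R^(2/3) = 98.21 — matches.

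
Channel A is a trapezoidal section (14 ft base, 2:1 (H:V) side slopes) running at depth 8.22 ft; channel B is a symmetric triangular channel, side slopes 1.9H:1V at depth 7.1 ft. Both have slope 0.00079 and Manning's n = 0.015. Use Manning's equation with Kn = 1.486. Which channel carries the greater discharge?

channel A

Channel A: With bottom width b = 14 ft and side slope z = 2: A = (b + zy)y = (14 + 2×8.22)×8.22 = 250.2 ft²; P = b + 2y√(1+z²) = 14 + 2×8.22×2.236 = 50.76 ft. Hydraulic radius R = A/P = 250.2/50.76 = 4.929 ft. Q_A = (1.486/0.015)·250.2·4.929^(2/3)·√0.00079 = 2018 ft³/s.
Channel B: For a triangular section with side slope z = 1.9: A = zy² = 1.9×7.1² = 95.78 ft²; P = 2y√(1+z²) = 2×7.1×2.147 = 30.49 ft. Hydraulic radius R = A/P = 95.78/30.49 = 3.141 ft. Q_B = (1.486/0.015)·95.78·3.141^(2/3)·√0.00079 = 572 ft³/s.
Q_A = 2018 ft³/s vs Q_B = 572 ft³/s, so channel A carries more.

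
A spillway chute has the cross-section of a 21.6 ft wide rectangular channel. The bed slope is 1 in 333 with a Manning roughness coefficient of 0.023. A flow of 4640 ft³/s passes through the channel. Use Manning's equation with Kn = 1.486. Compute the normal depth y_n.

y_n = 17.2 ft

Manning's equation rearranged: A R^(2/3) = nQ / (1.486·√S) = 0.023 × 4640 / (1.486 × √0.003003) = 1311.
At y = 20.5 ft: A R^(2/3) = 1632 — too large.
At y = 13.9 ft: A R^(2/3) = 999.9 — too small.
At y = 17.2 ft: A R^(2/3) = 1312 — close enough.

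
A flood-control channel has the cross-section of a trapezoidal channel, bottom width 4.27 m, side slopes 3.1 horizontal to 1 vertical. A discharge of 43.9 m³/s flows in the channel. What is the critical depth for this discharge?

y_c = 1.54 m

At critical depth, Q² T / (g A³) = 1, i.e. A³/T = Q²/g = 43.9²/9.81 = 196.5.
Trying y = 1.71 m: A³/T = 294.8 — too large.
Trying y = 1.54 m: A³/T = 195.5 — ≈ 196.5.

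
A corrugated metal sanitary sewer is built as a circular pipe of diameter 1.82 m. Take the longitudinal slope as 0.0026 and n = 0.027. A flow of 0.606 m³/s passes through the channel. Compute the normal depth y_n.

Manning's equation rearranged: A R^(2/3) = nQ / (1·√S) = 0.027 × 0.606 / (√0.0026) = 0.3209.
Trying y = 0.702 m: A R^(2/3) = 0.4851 — over.
Trying y = 0.39 m: A R^(2/3) = 0.1549 — short.
Trying y = 0.564 m: A R^(2/3) = 0.3209 — close enough.

y_n = 0.564 m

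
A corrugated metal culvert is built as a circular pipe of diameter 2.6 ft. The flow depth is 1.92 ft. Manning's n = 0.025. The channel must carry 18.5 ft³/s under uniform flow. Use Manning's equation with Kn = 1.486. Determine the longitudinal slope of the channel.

S = 0.00761

For a circular section of diameter D = 2.6 ft at depth y = 1.92 ft, the central angle is θ = 2 arccos(1 − 2y/D) = 4.136 rad. Then A = (D²/8)(θ − sin θ) = 4.203 ft² and P = Dθ/2 = 5.377 ft.
Hydraulic radius R = A/P = 4.203/5.377 = 0.7818 ft.
From Manning's equation, S = [nQ / (1.486 A R^(2/3))]² = [0.025 × 18.5 / (1.486 × 4.203 × 0.7818^(2/3))]² = 0.00761.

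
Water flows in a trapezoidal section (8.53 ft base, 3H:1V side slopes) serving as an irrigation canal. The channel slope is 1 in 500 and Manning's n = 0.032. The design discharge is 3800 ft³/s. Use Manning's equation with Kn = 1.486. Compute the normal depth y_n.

y_n = 12 ft

Manning's equation rearranged: A R^(2/3) = nQ / (1.486·√S) = 0.032 × 3800 / (1.486 × √0.002) = 1830.
At y = 10.2 ft: A R^(2/3) = 1238 — short.
At y = 12 ft: A R^(2/3) = 1828 — ≈ 1830.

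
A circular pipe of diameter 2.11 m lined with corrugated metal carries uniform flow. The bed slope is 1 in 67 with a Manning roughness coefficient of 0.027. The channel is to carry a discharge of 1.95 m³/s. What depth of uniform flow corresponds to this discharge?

y_n = 0.621 m

Manning's equation rearranged: A R^(2/3) = nQ / (1·√S) = 0.027 × 1.95 / (√0.01493) = 0.431.
Trying y = 0.699 m: A R^(2/3) = 0.5409 — over.
Trying y = 0.484 m: A R^(2/3) = 0.2634 — short.
Trying y = 0.621 m: A R^(2/3) = 0.4308 — ≈ 0.431.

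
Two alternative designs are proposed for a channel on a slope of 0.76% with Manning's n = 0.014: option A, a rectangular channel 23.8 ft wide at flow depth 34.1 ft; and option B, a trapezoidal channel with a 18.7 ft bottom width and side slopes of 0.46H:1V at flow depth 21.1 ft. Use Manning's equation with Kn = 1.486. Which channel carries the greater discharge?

Channel A: Flow area A = b·y = 23.8 × 34.1 = 811.6 ft². Wetted perimeter P = b + 2y = 23.8 + 2×34.1 = 92 ft. Hydraulic radius R = A/P = 811.6/92 = 8.822 ft. Q_A = (1.486/0.014)·811.6·8.822^(2/3)·√0.0076 = 32060 ft³/s.
Channel B: With bottom width b = 18.7 ft and side slope z = 0.46: A = (b + zy)y = (18.7 + 0.46×21.1)×21.1 = 599.4 ft²; P = b + 2y√(1+z²) = 18.7 + 2×21.1×1.101 = 65.15 ft. Hydraulic radius R = A/P = 599.4/65.15 = 9.2 ft. Q_B = (1.486/0.014)·599.4·9.2^(2/3)·√0.0076 = 24350 ft³/s.
Q_A = 32060 ft³/s vs Q_B = 24350 ft³/s, so channel A carries more.

channel A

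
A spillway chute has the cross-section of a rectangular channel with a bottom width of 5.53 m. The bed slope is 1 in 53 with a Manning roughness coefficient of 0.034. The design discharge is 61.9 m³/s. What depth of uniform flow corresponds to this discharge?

y_n = 2.36 m

Manning's equation rearranged: A R^(2/3) = nQ / (1·√S) = 0.034 × 61.9 / (√0.01887) = 15.32.
At y = 2.57 m: A R^(2/3) = 17.2 — too large.
At y = 1.83 m: A R^(2/3) = 10.79 — too small.
At y = 2.36 m: A R^(2/3) = 15.33 — close enough.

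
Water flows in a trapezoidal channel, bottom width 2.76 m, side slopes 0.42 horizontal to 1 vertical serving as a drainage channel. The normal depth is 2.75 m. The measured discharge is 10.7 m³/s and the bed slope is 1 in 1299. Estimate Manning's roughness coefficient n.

n = 0.0321

With bottom width b = 2.76 m and side slope z = 0.42: A = (b + zy)y = (2.76 + 0.42×2.75)×2.75 = 10.77 m²; P = b + 2y√(1+z²) = 2.76 + 2×2.75×1.085 = 8.725 m.
Hydraulic radius R = A/P = 10.77/8.725 = 1.234 m.
Rearranging Manning's equation: n = (1/Q) A R^(2/3) S^(1/2) = (1/10.7) × 10.77 × 1.234^(2/3) × √0.0007698 = 0.0321.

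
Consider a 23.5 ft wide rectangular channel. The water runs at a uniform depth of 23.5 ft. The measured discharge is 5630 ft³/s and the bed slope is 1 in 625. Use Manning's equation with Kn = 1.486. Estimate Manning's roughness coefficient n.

Flow area A = b·y = 23.5 × 23.5 = 552.2 ft². Wetted perimeter P = b + 2y = 23.5 + 2×23.5 = 70.5 ft.
Hydraulic radius R = A/P = 552.2/70.5 = 7.833 ft.
Rearranging Manning's equation: n = (1.486/Q) A R^(2/3) S^(1/2) = (1.486/5630) × 552.2 × 7.833^(2/3) × √0.0016 = 0.023.

n = 0.023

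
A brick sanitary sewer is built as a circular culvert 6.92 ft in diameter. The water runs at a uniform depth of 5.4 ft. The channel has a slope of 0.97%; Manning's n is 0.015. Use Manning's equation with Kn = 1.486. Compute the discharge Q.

For a circular section of diameter D = 6.92 ft at depth y = 5.4 ft, the central angle is θ = 2 arccos(1 − 2y/D) = 4.332 rad. Then A = (D²/8)(θ − sin θ) = 31.49 ft² and P = Dθ/2 = 14.99 ft.
Hydraulic radius R = A/P = 31.49/14.99 = 2.101 ft.
Manning's equation: Q = (1.486/n) A R^(2/3) S^(1/2) = (1.486/0.015) × 31.49 × 2.101^(2/3) × 0.0097^(1/2) = 504 ft³/s.

Q = 504 ft³/s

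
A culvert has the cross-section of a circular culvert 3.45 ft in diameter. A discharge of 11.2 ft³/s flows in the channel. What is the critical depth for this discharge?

At critical depth, Q² T / (g A³) = 1, i.e. A³/T = Q²/g = 11.2²/32.2 = 3.896.
Trying y = 0.874 ft: A³/T = 2.151 — too small.
Trying y = 1.27 ft: A³/T = 9.151 — too large.
Trying y = 1.02 ft: A³/T = 3.922 — matches.

y_c = 1.02 ft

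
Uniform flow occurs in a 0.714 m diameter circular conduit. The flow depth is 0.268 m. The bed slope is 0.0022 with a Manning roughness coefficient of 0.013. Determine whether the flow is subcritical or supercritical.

For a circular section of diameter D = 0.714 m at depth y = 0.268 m, the central angle is θ = 2 arccos(1 − 2y/D) = 2.638 rad. Then A = (D²/8)(θ − sin θ) = 0.1373 m² and P = Dθ/2 = 0.9417 m.
Hydraulic radius R = A/P = 0.1373/0.9417 = 0.1458 m.
V = (1/n) R^(2/3) √S = (1/0.013) × 0.1458^(2/3) × √0.0022 = 0.9996 m/s. Hydraulic depth D_h = A/T = 0.1373/0.6915 = 0.1986 m.
Froude number Fr = V/√(g·D_h) = 0.9996/√(9.81×0.1986) = 0.716, which is less than 1, so the flow is subcritical.

subcritical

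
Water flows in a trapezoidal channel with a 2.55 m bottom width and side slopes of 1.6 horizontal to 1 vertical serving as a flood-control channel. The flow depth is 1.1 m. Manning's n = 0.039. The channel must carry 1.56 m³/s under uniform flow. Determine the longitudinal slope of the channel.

With bottom width b = 2.55 m and side slope z = 1.6: A = (b + zy)y = (2.55 + 1.6×1.1)×1.1 = 4.741 m²; P = b + 2y√(1+z²) = 2.55 + 2×1.1×1.887 = 6.701 m.
Hydraulic radius R = A/P = 4.741/6.701 = 0.7075 m.
From Manning's equation, S = [nQ / (1 A R^(2/3))]² = [0.039 × 1.56 / (1 × 4.741 × 0.7075^(2/3))]² = 0.000261.

S = 0.000261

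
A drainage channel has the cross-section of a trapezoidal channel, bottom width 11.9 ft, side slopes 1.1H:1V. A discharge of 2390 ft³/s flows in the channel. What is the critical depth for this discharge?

y_c = 8.31 ft

At critical depth, Q² T / (g A³) = 1, i.e. A³/T = Q²/g = 2390²/32.2 = 177400.
At y = 10.1 ft: A³/T = 367900 — too large.
At y = 8.31 ft: A³/T = 177100 — ≈ 177400.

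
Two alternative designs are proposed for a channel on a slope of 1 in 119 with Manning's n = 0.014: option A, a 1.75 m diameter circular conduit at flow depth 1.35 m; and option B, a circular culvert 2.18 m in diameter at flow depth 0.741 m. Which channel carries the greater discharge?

Channel A: For a circular section of diameter D = 1.75 m at depth y = 1.35 m, the central angle is θ = 2 arccos(1 − 2y/D) = 4.289 rad. Then A = (D²/8)(θ − sin θ) = 1.991 m² and P = Dθ/2 = 3.753 m. Hydraulic radius R = A/P = 1.991/3.753 = 0.5305 m. Q_A = (1/0.014)·1.991·0.5305^(2/3)·√0.008403 = 8.544 m³/s.
Channel B: For a circular section of diameter D = 2.18 m at depth y = 0.741 m, the central angle is θ = 2 arccos(1 − 2y/D) = 2.49 rad. Then A = (D²/8)(θ − sin θ) = 1.119 m² and P = Dθ/2 = 2.714 m. Hydraulic radius R = A/P = 1.119/2.714 = 0.4122 m. Q_B = (1/0.014)·1.119·0.4122^(2/3)·√0.008403 = 4.057 m³/s.
Q_A = 8.544 m³/s vs Q_B = 4.057 m³/s, so channel A carries more.

channel A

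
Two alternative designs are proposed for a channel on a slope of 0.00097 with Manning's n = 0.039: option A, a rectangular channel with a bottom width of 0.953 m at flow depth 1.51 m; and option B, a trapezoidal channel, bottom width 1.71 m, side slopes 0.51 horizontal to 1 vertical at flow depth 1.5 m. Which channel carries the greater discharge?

Channel A: Flow area A = b·y = 0.953 × 1.51 = 1.439 m². Wetted perimeter P = b + 2y = 0.953 + 2×1.51 = 3.973 m. Hydraulic radius R = A/P = 1.439/3.973 = 0.3622 m. Q_A = (1/0.039)·1.439·0.3622^(2/3)·√0.00097 = 0.5839 m³/s.
Channel B: With bottom width b = 1.71 m and side slope z = 0.51: A = (b + zy)y = (1.71 + 0.51×1.5)×1.5 = 3.713 m²; P = b + 2y√(1+z²) = 1.71 + 2×1.5×1.123 = 5.078 m. Hydraulic radius R = A/P = 3.713/5.078 = 0.7311 m. Q_B = (1/0.039)·3.713·0.7311^(2/3)·√0.00097 = 2.406 m³/s.
Q_A = 0.5839 m³/s vs Q_B = 2.406 m³/s, so channel B carries more.

channel B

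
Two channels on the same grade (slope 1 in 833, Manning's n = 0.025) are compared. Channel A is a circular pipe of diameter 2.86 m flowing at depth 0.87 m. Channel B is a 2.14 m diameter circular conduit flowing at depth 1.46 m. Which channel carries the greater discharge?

channel B

Channel A: For a circular section of diameter D = 2.86 m at depth y = 0.87 m, the central angle is θ = 2 arccos(1 − 2y/D) = 2.337 rad. Then A = (D²/8)(θ − sin θ) = 1.652 m² and P = Dθ/2 = 3.342 m. Hydraulic radius R = A/P = 1.652/3.342 = 0.4945 m. Q_A = (1/0.025)·1.652·0.4945^(2/3)·√0.0012 = 1.432 m³/s.
Channel B: For a circular section of diameter D = 2.14 m at depth y = 1.46 m, the central angle is θ = 2 arccos(1 − 2y/D) = 3.888 rad. Then A = (D²/8)(θ − sin θ) = 2.614 m² and P = Dθ/2 = 4.16 m. Hydraulic radius R = A/P = 2.614/4.16 = 0.6284 m. Q_B = (1/0.025)·2.614·0.6284^(2/3)·√0.0012 = 2.658 m³/s.
Q_A = 1.432 m³/s vs Q_B = 2.658 m³/s, so channel B carries more.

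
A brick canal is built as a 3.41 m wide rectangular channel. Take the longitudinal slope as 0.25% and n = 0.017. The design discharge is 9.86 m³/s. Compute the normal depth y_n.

Manning's equation rearranged: A R^(2/3) = nQ / (1·√S) = 0.017 × 9.86 / (√0.0025) = 3.352.
Trying y = 1.03 m: A R^(2/3) = 2.614 — too small.
Trying y = 1.52 m: A R^(2/3) = 4.48 — too large.
Trying y = 1.23 m: A R^(2/3) = 3.352 — close enough.

y_n = 1.23 m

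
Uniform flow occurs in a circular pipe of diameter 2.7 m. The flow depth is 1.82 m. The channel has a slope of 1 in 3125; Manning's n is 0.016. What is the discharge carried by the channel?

Q = 3.92 m³/s

For a circular section of diameter D = 2.7 m at depth y = 1.82 m, the central angle is θ = 2 arccos(1 − 2y/D) = 3.853 rad. Then A = (D²/8)(θ − sin θ) = 4.106 m² and P = Dθ/2 = 5.201 m.
Hydraulic radius R = A/P = 4.106/5.201 = 0.7894 m.
Manning's equation: Q = (1/n) A R^(2/3) S^(1/2) = (1/0.016) × 4.106 × 0.7894^(2/3) × 0.00032^(1/2) = 3.92 m³/s.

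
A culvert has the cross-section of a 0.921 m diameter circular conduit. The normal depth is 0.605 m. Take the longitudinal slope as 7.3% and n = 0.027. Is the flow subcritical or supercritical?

supercritical

For a circular section of diameter D = 0.921 m at depth y = 0.605 m, the central angle is θ = 2 arccos(1 − 2y/D) = 3.78 rad. Then A = (D²/8)(θ − sin θ) = 0.464 m² and P = Dθ/2 = 1.741 m.
Hydraulic radius R = A/P = 0.464/1.741 = 0.2665 m.
V = (1/n) R^(2/3) √S = (1/0.027) × 0.2665^(2/3) × √0.073 = 4.145 m/s. Hydraulic depth D_h = A/T = 0.464/0.8745 = 0.5306 m.
Froude number Fr = V/√(g·D_h) = 4.145/√(9.81×0.5306) = 1.82, which is greater than 1, so the flow is supercritical.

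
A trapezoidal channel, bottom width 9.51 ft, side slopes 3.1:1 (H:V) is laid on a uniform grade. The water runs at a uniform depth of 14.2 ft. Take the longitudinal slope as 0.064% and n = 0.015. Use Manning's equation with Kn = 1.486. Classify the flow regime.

subcritical

With bottom width b = 9.51 ft and side slope z = 3.1: A = (b + zy)y = (9.51 + 3.1×14.2)×14.2 = 760.1 ft²; P = b + 2y√(1+z²) = 9.51 + 2×14.2×3.257 = 102 ft.
Hydraulic radius R = A/P = 760.1/102 = 7.451 ft.
V = (1.486/n) R^(2/3) √S = (1.486/0.015) × 7.451^(2/3) × √0.00064 = 9.561 ft/s. Hydraulic depth D_h = A/T = 760.1/97.55 = 7.792 ft.
Froude number Fr = V/√(g·D_h) = 9.561/√(32.2×7.792) = 0.604, which is less than 1, so the flow is subcritical.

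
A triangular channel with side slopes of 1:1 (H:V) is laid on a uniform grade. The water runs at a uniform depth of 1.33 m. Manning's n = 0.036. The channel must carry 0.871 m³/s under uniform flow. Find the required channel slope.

For a triangular section with side slope z = 1: A = zy² = 1×1.33² = 1.769 m²; P = 2y√(1+z²) = 2×1.33×1.414 = 3.762 m.
Hydraulic radius R = A/P = 1.769/3.762 = 0.4702 m.
From Manning's equation, S = [nQ / (1 A R^(2/3))]² = [0.036 × 0.871 / (1 × 1.769 × 0.4702^(2/3))]² = 0.000859.

S = 0.000859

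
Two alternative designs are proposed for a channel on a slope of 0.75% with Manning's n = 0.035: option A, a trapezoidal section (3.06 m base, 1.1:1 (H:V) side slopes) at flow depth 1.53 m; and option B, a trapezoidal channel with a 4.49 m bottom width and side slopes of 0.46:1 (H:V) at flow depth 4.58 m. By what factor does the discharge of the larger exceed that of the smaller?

Channel A: With bottom width b = 3.06 m and side slope z = 1.1: A = (b + zy)y = (3.06 + 1.1×1.53)×1.53 = 7.257 m²; P = b + 2y√(1+z²) = 3.06 + 2×1.53×1.487 = 7.609 m. Hydraulic radius R = A/P = 7.257/7.609 = 0.9537 m. Q_A = (1/0.035)·7.257·0.9537^(2/3)·√0.0075 = 17.4 m³/s.
Channel B: With bottom width b = 4.49 m and side slope z = 0.46: A = (b + zy)y = (4.49 + 0.46×4.58)×4.58 = 30.21 m²; P = b + 2y√(1+z²) = 4.49 + 2×4.58×1.101 = 14.57 m. Hydraulic radius R = A/P = 30.21/14.57 = 2.073 m. Q_B = (1/0.035)·30.21·2.073^(2/3)·√0.0075 = 121.6 m³/s.
The larger discharge is 121.6 m³/s and the smaller is 17.4 m³/s; the ratio is 6.99.

6.99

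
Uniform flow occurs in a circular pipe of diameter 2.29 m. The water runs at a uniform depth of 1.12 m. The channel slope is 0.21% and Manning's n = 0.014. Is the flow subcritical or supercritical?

For a circular section of diameter D = 2.29 m at depth y = 1.12 m, the central angle is θ = 2 arccos(1 − 2y/D) = 3.098 rad. Then A = (D²/8)(θ − sin θ) = 2.002 m² and P = Dθ/2 = 3.547 m.
Hydraulic radius R = A/P = 2.002/3.547 = 0.5644 m.
V = (1/n) R^(2/3) √S = (1/0.014) × 0.5644^(2/3) × √0.0021 = 2.236 m/s. Hydraulic depth D_h = A/T = 2.002/2.289 = 0.8745 m.
Froude number Fr = V/√(g·D_h) = 2.236/√(9.81×0.8745) = 0.763, which is less than 1, so the flow is subcritical.

subcritical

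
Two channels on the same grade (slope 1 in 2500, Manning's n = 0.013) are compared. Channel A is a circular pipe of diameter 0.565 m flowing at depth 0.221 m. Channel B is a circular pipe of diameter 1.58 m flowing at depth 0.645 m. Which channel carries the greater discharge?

Channel A: For a circular section of diameter D = 0.565 m at depth y = 0.221 m, the central angle is θ = 2 arccos(1 − 2y/D) = 2.703 rad. Then A = (D²/8)(θ − sin θ) = 0.09089 m² and P = Dθ/2 = 0.7635 m. Hydraulic radius R = A/P = 0.09089/0.7635 = 0.119 m. Q_A = (1/0.013)·0.09089·0.119^(2/3)·√0.0004 = 0.03384 m³/s.
Channel B: For a circular section of diameter D = 1.58 m at depth y = 0.645 m, the central angle is θ = 2 arccos(1 − 2y/D) = 2.772 rad. Then A = (D²/8)(θ − sin θ) = 0.7525 m² and P = Dθ/2 = 2.19 m. Hydraulic radius R = A/P = 0.7525/2.19 = 0.3436 m. Q_B = (1/0.013)·0.7525·0.3436^(2/3)·√0.0004 = 0.5679 m³/s.
Q_A = 0.03384 m³/s vs Q_B = 0.5679 m³/s, so channel B carries more.

channel B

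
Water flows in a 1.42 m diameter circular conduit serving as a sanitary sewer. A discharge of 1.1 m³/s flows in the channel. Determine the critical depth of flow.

At critical depth, Q² T / (g A³) = 1, i.e. A³/T = Q²/g = 1.1²/9.81 = 0.1233.
At y = 0.428 m: A³/T = 0.04992 — low.
At y = 0.541 m: A³/T = 0.1234 — ≈ 0.1233.

y_c = 0.541 m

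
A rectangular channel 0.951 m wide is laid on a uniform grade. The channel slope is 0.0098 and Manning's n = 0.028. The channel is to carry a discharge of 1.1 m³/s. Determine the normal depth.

Manning's equation rearranged: A R^(2/3) = nQ / (1·√S) = 0.028 × 1.1 / (√0.0098) = 0.3111.
Try y = 0.605 m: A R^(2/3) = 0.2381 — low.
Try y = 0.881 m: A R^(2/3) = 0.3828 — high.
Try y = 0.746 m: A R^(2/3) = 0.3111 — close enough.

y_n = 0.746 m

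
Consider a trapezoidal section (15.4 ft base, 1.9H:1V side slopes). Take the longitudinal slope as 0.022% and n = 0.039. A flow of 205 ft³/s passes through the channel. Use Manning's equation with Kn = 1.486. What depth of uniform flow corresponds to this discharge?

y_n = 5.72 ft

Manning's equation rearranged: A R^(2/3) = nQ / (1.486·√S) = 0.039 × 205 / (1.486 × √0.00022) = 362.7.
Try y = 7.14 ft: A R^(2/3) = 562.9 — over.
Try y = 4.6 ft: A R^(2/3) = 239.1 — short.
Try y = 5.72 ft: A R^(2/3) = 363.3 — ≈ 362.7.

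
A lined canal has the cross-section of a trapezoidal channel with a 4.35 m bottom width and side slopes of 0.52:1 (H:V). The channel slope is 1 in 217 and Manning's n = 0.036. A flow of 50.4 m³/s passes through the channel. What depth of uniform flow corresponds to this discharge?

y_n = 3.18 m

Manning's equation rearranged: A R^(2/3) = nQ / (1·√S) = 0.036 × 50.4 / (√0.004608) = 26.73.
Trying y = 2.47 m: A R^(2/3) = 17.44 — too small.
Trying y = 3.77 m: A R^(2/3) = 35.87 — too large.
Trying y = 3.18 m: A R^(2/3) = 26.74 — matches.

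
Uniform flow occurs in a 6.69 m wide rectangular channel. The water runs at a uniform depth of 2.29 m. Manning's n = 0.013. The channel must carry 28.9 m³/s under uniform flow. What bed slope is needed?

Flow area A = b·y = 6.69 × 2.29 = 15.32 m². Wetted perimeter P = b + 2y = 6.69 + 2×2.29 = 11.27 m.
Hydraulic radius R = A/P = 15.32/11.27 = 1.359 m.
From Manning's equation, S = [nQ / (1 A R^(2/3))]² = [0.013 × 28.9 / (1 × 15.32 × 1.359^(2/3))]² = 0.000399.

S = 0.000399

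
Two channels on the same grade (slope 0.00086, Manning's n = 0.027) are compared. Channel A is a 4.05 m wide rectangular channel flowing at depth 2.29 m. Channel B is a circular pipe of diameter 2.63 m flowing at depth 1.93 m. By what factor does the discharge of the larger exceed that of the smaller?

Channel A: Flow area A = b·y = 4.05 × 2.29 = 9.274 m². Wetted perimeter P = b + 2y = 4.05 + 2×2.29 = 8.63 m. Hydraulic radius R = A/P = 9.274/8.63 = 1.075 m. Q_A = (1/0.027)·9.274·1.075^(2/3)·√0.00086 = 10.57 m³/s.
Channel B: For a circular section of diameter D = 2.63 m at depth y = 1.93 m, the central angle is θ = 2 arccos(1 − 2y/D) = 4.115 rad. Then A = (D²/8)(θ − sin θ) = 4.273 m² and P = Dθ/2 = 5.411 m. Hydraulic radius R = A/P = 4.273/5.411 = 0.7896 m. Q_B = (1/0.027)·4.273·0.7896^(2/3)·√0.00086 = 3.964 m³/s.
The larger discharge is 10.57 m³/s and the smaller is 3.964 m³/s; the ratio is 2.67.

2.67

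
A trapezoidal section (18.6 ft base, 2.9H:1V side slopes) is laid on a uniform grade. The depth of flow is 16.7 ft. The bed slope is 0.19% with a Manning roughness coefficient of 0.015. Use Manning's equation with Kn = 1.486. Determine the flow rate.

With bottom width b = 18.6 ft and side slope z = 2.9: A = (b + zy)y = (18.6 + 2.9×16.7)×16.7 = 1119 ft²; P = b + 2y√(1+z²) = 18.6 + 2×16.7×3.068 = 121.1 ft.
Hydraulic radius R = A/P = 1119/121.1 = 9.247 ft.
Manning's equation: Q = (1.486/n) A R^(2/3) S^(1/2) = (1.486/0.015) × 1119 × 9.247^(2/3) × 0.0019^(1/2) = 21300 ft³/s.

Q = 21300 ft³/s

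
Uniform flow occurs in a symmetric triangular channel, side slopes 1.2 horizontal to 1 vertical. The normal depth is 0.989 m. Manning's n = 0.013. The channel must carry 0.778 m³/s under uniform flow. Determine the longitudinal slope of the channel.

For a triangular section with side slope z = 1.2: A = zy² = 1.2×0.989² = 1.174 m²; P = 2y√(1+z²) = 2×0.989×1.562 = 3.09 m.
Hydraulic radius R = A/P = 1.174/3.09 = 0.3799 m.
From Manning's equation, S = [nQ / (1 A R^(2/3))]² = [0.013 × 0.778 / (1 × 1.174 × 0.3799^(2/3))]² = 0.00027.

S = 0.00027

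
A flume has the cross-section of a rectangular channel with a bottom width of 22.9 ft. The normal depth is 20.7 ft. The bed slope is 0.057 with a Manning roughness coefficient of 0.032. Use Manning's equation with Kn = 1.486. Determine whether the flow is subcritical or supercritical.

supercritical

Flow area A = b·y = 22.9 × 20.7 = 474 ft². Wetted perimeter P = b + 2y = 22.9 + 2×20.7 = 64.3 ft.
Hydraulic radius R = A/P = 474/64.3 = 7.372 ft.
V = (1.486/n) R^(2/3) √S = (1.486/0.032) × 7.372^(2/3) × √0.057 = 42 ft/s. Hydraulic depth D_h = A/T = 474/22.9 = 20.7 ft.
Froude number Fr = V/√(g·D_h) = 42/√(32.2×20.7) = 1.63, which is greater than 1, so the flow is supercritical.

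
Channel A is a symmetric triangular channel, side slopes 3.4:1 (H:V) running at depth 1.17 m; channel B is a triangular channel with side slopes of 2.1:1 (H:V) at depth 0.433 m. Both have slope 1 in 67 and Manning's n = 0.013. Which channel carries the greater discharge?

channel A

Channel A: For a triangular section with side slope z = 3.4: A = zy² = 3.4×1.17² = 4.654 m²; P = 2y√(1+z²) = 2×1.17×3.544 = 8.293 m. Hydraulic radius R = A/P = 4.654/8.293 = 0.5612 m. Q_A = (1/0.013)·4.654·0.5612^(2/3)·√0.01493 = 29.76 m³/s.
Channel B: For a triangular section with side slope z = 2.1: A = zy² = 2.1×0.433² = 0.3937 m²; P = 2y√(1+z²) = 2×0.433×2.326 = 2.014 m. Hydraulic radius R = A/P = 0.3937/2.014 = 0.1955 m. Q_B = (1/0.013)·0.3937·0.1955^(2/3)·√0.01493 = 1.246 m³/s.
Q_A = 29.76 m³/s vs Q_B = 1.246 m³/s, so channel A carries more.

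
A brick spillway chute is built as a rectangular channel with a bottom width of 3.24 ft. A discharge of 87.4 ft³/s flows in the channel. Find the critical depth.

For a rectangular channel, critical depth y_c = (q²/g)^(1/3) where q = Q/b = 87.4/3.24 = 26.98 ft²/s.
So y_c = (26.98²/32.2)^(1/3) = 2.83 ft.

y_c = 2.83 ft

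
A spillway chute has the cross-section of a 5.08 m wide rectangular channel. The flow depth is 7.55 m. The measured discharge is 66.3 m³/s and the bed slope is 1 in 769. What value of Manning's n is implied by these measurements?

Flow area A = b·y = 5.08 × 7.55 = 38.35 m². Wetted perimeter P = b + 2y = 5.08 + 2×7.55 = 20.18 m.
Hydraulic radius R = A/P = 38.35/20.18 = 1.901 m.
Rearranging Manning's equation: n = (1/Q) A R^(2/3) S^(1/2) = (1/66.3) × 38.35 × 1.901^(2/3) × √0.0013 = 0.032.

n = 0.032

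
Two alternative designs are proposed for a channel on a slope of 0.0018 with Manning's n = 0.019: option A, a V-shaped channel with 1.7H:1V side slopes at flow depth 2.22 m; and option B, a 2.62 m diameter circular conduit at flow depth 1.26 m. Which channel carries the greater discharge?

channel A

Channel A: For a triangular section with side slope z = 1.7: A = zy² = 1.7×2.22² = 8.378 m²; P = 2y√(1+z²) = 2×2.22×1.972 = 8.757 m. Hydraulic radius R = A/P = 8.378/8.757 = 0.9567 m. Q_A = (1/0.019)·8.378·0.9567^(2/3)·√0.0018 = 18.17 m³/s.
Channel B: For a circular section of diameter D = 2.62 m at depth y = 1.26 m, the central angle is θ = 2 arccos(1 − 2y/D) = 3.065 rad. Then A = (D²/8)(θ − sin θ) = 2.565 m² and P = Dθ/2 = 4.015 m. Hydraulic radius R = A/P = 2.565/4.015 = 0.6387 m. Q_B = (1/0.019)·2.565·0.6387^(2/3)·√0.0018 = 4.247 m³/s.
Q_A = 18.17 m³/s vs Q_B = 4.247 m³/s, so channel A carries more.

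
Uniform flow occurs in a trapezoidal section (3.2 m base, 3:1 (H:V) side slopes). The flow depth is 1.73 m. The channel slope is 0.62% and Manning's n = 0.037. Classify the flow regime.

With bottom width b = 3.2 m and side slope z = 3: A = (b + zy)y = (3.2 + 3×1.73)×1.73 = 14.51 m²; P = b + 2y√(1+z²) = 3.2 + 2×1.73×3.162 = 14.14 m.
Hydraulic radius R = A/P = 14.51/14.14 = 1.026 m.
V = (1/n) R^(2/3) √S = (1/0.037) × 1.026^(2/3) × √0.0062 = 2.165 m/s. Hydraulic depth D_h = A/T = 14.51/13.58 = 1.069 m.
Froude number Fr = V/√(g·D_h) = 2.165/√(9.81×1.069) = 0.669, which is less than 1, so the flow is subcritical.

subcritical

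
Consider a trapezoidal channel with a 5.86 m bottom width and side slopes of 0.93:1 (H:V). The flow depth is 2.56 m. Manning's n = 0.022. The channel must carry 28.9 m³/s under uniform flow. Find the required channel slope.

S = 0.000469

With bottom width b = 5.86 m and side slope z = 0.93: A = (b + zy)y = (5.86 + 0.93×2.56)×2.56 = 21.1 m²; P = b + 2y√(1+z²) = 5.86 + 2×2.56×1.366 = 12.85 m.
Hydraulic radius R = A/P = 21.1/12.85 = 1.641 m.
From Manning's equation, S = [nQ / (1 A R^(2/3))]² = [0.022 × 28.9 / (1 × 21.1 × 1.641^(2/3))]² = 0.000469.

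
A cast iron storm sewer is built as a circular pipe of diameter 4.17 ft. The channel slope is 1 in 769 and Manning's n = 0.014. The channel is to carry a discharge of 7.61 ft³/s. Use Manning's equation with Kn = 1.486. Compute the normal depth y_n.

y_n = 1.06 ft

Manning's equation rearranged: A R^(2/3) = nQ / (1.486·√S) = 0.014 × 7.61 / (1.486 × √0.0013) = 1.988.
Try y = 1.33 ft: A R^(2/3) = 3.094 — over.
Try y = 0.94 ft: A R^(2/3) = 1.565 — short.
Try y = 1.06 ft: A R^(2/3) = 1.988 — matches.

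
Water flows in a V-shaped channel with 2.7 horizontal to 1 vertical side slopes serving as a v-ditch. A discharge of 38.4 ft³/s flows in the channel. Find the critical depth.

y_c = 1.66 ft

At critical depth, Q² T / (g A³) = 1, i.e. A³/T = Q²/g = 38.4²/32.2 = 45.79.
Try y = 1.44 ft: A³/T = 22.57 — too small.
Try y = 1.9 ft: A³/T = 90.25 — too large.
Try y = 1.66 ft: A³/T = 45.94 — matches.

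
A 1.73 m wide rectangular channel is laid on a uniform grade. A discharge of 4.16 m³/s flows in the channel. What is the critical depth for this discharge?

y_c = 0.838 m

For a rectangular channel, critical depth y_c = (q²/g)^(1/3) where q = Q/b = 4.16/1.73 = 2.405 m²/s.
So y_c = (2.405²/9.81)^(1/3) = 0.838 m.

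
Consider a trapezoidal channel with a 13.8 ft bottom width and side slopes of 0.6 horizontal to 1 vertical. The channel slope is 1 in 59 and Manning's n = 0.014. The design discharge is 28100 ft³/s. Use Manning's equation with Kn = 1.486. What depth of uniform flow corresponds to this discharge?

y_n = 19.4 ft

Manning's equation rearranged: A R^(2/3) = nQ / (1.486·√S) = 0.014 × 28100 / (1.486 × √0.01695) = 2033.
At y = 21.3 ft: A R^(2/3) = 2435 — over.
At y = 15.2 ft: A R^(2/3) = 1284 — short.
At y = 19.4 ft: A R^(2/3) = 2033 — matches.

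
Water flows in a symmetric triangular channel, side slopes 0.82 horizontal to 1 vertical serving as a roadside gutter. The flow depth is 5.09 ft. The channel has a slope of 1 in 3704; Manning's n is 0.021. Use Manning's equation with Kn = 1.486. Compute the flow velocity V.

For a triangular section with side slope z = 0.82: A = zy² = 0.82×5.09² = 21.24 ft²; P = 2y√(1+z²) = 2×5.09×1.293 = 13.16 ft.
Hydraulic radius R = A/P = 21.24/13.16 = 1.614 ft.
From Manning's equation, V = (1.486/n) R^(2/3) S^(1/2) = (1.486/0.021) × 1.614^(2/3) × 0.00027^(1/2) = 1.6 ft/s.

V = 1.6 ft/s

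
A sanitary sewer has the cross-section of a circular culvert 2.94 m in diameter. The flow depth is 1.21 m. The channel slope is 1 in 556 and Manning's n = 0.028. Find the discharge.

Q = 2.97 m³/s

For a circular section of diameter D = 2.94 m at depth y = 1.21 m, the central angle is θ = 2 arccos(1 − 2y/D) = 2.786 rad. Then A = (D²/8)(θ − sin θ) = 2.634 m² and P = Dθ/2 = 4.095 m.
Hydraulic radius R = A/P = 2.634/4.095 = 0.6431 m.
Manning's equation: Q = (1/n) A R^(2/3) S^(1/2) = (1/0.028) × 2.634 × 0.6431^(2/3) × 0.001799^(1/2) = 2.97 m³/s.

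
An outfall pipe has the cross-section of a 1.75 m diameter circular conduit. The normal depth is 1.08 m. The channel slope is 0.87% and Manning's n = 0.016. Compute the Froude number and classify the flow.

supercritical

For a circular section of diameter D = 1.75 m at depth y = 1.08 m, the central angle is θ = 2 arccos(1 − 2y/D) = 3.615 rad. Then A = (D²/8)(θ − sin θ) = 1.558 m² and P = Dθ/2 = 3.163 m.
Hydraulic radius R = A/P = 1.558/3.163 = 0.4926 m.
V = (1/n) R^(2/3) √S = (1/0.016) × 0.4926^(2/3) × √0.0087 = 3.636 m/s. Hydraulic depth D_h = A/T = 1.558/1.701 = 0.9158 m.
Froude number Fr = V/√(g·D_h) = 3.636/√(9.81×0.9158) = 1.21, which is greater than 1, so the flow is supercritical.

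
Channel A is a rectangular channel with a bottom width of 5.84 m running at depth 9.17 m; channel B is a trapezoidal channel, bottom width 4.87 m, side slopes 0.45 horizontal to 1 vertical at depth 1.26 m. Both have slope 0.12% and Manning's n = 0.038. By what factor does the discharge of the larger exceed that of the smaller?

Channel A: Flow area A = b·y = 5.84 × 9.17 = 53.55 m². Wetted perimeter P = b + 2y = 5.84 + 2×9.17 = 24.18 m. Hydraulic radius R = A/P = 53.55/24.18 = 2.215 m. Q_A = (1/0.038)·53.55·2.215^(2/3)·√0.0012 = 82.95 m³/s.
Channel B: With bottom width b = 4.87 m and side slope z = 0.45: A = (b + zy)y = (4.87 + 0.45×1.26)×1.26 = 6.851 m²; P = b + 2y√(1+z²) = 4.87 + 2×1.26×1.097 = 7.633 m. Hydraulic radius R = A/P = 6.851/7.633 = 0.8975 m. Q_B = (1/0.038)·6.851·0.8975^(2/3)·√0.0012 = 5.81 m³/s.
The larger discharge is 82.95 m³/s and the smaller is 5.81 m³/s; the ratio is 14.3.

14.3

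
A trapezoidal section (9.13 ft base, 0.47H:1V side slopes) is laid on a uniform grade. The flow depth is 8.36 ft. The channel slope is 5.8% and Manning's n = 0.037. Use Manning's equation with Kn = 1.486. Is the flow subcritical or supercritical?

supercritical

With bottom width b = 9.13 ft and side slope z = 0.47: A = (b + zy)y = (9.13 + 0.47×8.36)×8.36 = 109.2 ft²; P = b + 2y√(1+z²) = 9.13 + 2×8.36×1.105 = 27.6 ft.
Hydraulic radius R = A/P = 109.2/27.6 = 3.955 ft.
V = (1.486/n) R^(2/3) √S = (1.486/0.037) × 3.955^(2/3) × √0.058 = 24.19 ft/s. Hydraulic depth D_h = A/T = 109.2/16.99 = 6.426 ft.
Froude number Fr = V/√(g·D_h) = 24.19/√(32.2×6.426) = 1.68, which is greater than 1, so the flow is supercritical.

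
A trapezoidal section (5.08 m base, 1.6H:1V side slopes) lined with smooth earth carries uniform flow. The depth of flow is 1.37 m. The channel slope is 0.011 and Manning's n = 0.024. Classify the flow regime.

supercritical

With bottom width b = 5.08 m and side slope z = 1.6: A = (b + zy)y = (5.08 + 1.6×1.37)×1.37 = 9.963 m²; P = b + 2y√(1+z²) = 5.08 + 2×1.37×1.887 = 10.25 m.
Hydraulic radius R = A/P = 9.963/10.25 = 0.972 m.
V = (1/n) R^(2/3) √S = (1/0.024) × 0.972^(2/3) × √0.011 = 4.288 m/s. Hydraulic depth D_h = A/T = 9.963/9.464 = 1.053 m.
Froude number Fr = V/√(g·D_h) = 4.288/√(9.81×1.053) = 1.33, which is greater than 1, so the flow is supercritical.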